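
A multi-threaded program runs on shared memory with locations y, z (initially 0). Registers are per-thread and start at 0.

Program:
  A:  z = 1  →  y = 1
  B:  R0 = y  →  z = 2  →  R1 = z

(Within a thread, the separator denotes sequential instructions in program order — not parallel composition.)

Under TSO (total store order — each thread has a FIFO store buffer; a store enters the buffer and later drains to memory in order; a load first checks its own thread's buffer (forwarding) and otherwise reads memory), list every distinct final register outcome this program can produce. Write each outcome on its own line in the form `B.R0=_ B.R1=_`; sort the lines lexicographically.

B.R0=0 B.R1=1
B.R0=0 B.R1=2
B.R0=1 B.R1=2

outcome vector order: (B.R0,B.R1)
|TSO outcomes| = 3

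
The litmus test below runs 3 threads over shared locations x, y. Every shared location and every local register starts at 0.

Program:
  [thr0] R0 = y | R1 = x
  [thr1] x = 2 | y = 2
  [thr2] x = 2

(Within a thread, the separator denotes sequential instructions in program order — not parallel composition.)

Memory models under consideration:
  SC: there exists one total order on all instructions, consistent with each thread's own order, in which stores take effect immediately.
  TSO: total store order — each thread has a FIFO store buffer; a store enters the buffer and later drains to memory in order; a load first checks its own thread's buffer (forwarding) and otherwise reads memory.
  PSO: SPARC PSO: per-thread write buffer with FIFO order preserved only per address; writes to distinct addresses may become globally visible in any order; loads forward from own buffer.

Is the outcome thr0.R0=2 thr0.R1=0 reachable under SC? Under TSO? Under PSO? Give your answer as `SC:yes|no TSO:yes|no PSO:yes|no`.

outcome vector order: (thr0.R0,thr0.R1)
under SC → 00; 02; 22
under TSO → 00; 02; 22
under PSO → 00; 02; 20; 22
target 20 ∈ {PSO}

SC:no TSO:no PSO:yes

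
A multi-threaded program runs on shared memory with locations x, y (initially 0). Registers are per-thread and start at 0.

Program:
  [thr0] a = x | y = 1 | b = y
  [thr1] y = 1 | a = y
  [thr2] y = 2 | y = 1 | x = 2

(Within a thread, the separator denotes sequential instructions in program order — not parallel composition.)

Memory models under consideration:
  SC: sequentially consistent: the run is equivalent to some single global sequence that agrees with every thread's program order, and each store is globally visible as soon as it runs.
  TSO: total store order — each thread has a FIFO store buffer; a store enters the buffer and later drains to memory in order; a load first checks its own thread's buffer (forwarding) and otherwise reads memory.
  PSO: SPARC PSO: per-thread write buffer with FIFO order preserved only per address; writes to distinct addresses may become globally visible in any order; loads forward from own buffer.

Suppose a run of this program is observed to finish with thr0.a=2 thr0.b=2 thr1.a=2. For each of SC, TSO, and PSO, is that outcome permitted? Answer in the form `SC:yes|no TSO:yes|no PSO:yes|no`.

outcome vector order: (thr0.a,thr0.b,thr1.a)
[SC] allowed = {011, 012, 021, 022, 211, 212}
[TSO] allowed = {011, 012, 021, 022, 211, 212}
[PSO] allowed = {011, 012, 021, 022, 211, 212, 221, 222}
target 222 ∈ {PSO}

SC:no TSO:no PSO:yes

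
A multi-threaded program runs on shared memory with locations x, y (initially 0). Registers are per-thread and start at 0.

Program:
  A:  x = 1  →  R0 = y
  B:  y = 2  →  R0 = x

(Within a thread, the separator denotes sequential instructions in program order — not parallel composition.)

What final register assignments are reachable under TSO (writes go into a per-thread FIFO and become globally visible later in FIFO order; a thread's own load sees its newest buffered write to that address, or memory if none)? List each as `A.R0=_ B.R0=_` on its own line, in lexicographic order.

A.R0=0 B.R0=0
A.R0=0 B.R0=1
A.R0=2 B.R0=0
A.R0=2 B.R0=1

outcome vector order: (A.R0,B.R0)
|TSO outcomes| = 4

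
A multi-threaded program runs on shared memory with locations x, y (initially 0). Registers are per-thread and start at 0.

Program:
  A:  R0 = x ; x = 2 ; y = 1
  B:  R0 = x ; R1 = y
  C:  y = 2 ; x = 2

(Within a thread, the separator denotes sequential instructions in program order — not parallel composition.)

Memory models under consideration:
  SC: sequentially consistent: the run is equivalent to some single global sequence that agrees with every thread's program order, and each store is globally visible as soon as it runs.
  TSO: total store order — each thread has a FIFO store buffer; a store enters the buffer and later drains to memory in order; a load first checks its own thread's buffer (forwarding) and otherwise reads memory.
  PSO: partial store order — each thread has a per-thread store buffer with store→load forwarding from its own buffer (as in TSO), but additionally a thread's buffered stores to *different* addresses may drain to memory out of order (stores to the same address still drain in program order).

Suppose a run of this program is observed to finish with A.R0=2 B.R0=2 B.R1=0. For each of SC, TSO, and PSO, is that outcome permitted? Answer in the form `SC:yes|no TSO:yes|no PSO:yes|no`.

SC:no TSO:no PSO:yes

outcome vector order: (A.R0,B.R0,B.R1)
[SC] allowed = {0/0/0, 0/0/1, 0/0/2, 0/2/0, 0/2/1, 0/2/2, 2/0/0, 2/0/1, 2/0/2, 2/2/1, 2/2/2}
[TSO] allowed = {0/0/0, 0/0/1, 0/0/2, 0/2/0, 0/2/1, 0/2/2, 2/0/0, 2/0/1, 2/0/2, 2/2/1, 2/2/2}
[PSO] allowed = {0/0/0, 0/0/1, 0/0/2, 0/2/0, 0/2/1, 0/2/2, 2/0/0, 2/0/1, 2/0/2, 2/2/0, 2/2/1, 2/2/2}
target 2/2/0 ∈ {PSO}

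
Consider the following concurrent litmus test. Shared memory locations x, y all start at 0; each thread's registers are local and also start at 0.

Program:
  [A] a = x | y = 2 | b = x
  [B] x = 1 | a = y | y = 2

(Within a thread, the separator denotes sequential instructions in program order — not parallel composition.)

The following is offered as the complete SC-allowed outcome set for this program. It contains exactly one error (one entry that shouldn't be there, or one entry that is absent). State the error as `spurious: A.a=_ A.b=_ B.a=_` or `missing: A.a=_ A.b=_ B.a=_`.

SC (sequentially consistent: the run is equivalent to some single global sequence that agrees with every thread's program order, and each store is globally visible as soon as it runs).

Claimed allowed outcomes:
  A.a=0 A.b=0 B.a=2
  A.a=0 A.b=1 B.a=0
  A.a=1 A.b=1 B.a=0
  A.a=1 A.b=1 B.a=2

outcome vector order: (A.a,A.b,B.a)
SC (5): 0/0/2 0/1/0 0/1/2 1/1/0 1/1/2
SC∖claimed = {0/1/2}

missing: A.a=0 A.b=1 B.a=2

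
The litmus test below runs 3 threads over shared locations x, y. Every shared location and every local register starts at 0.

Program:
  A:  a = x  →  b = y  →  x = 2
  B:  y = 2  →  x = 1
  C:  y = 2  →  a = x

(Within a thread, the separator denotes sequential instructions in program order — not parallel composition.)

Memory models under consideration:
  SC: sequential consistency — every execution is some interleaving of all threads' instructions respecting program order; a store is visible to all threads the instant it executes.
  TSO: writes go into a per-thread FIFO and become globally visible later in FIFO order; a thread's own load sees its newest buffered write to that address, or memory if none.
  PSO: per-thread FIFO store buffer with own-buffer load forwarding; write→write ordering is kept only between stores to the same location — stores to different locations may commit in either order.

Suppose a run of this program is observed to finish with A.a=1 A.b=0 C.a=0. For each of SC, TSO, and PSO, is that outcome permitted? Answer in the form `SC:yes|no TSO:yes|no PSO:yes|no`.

SC:no TSO:no PSO:yes

outcome vector order: (A.a,A.b,C.a)
SC (9): 0/0/0; 0/0/1; 0/0/2; 0/2/0; 0/2/1; 0/2/2; 1/2/0; 1/2/1; 1/2/2
TSO (9): 0/0/0; 0/0/1; 0/0/2; 0/2/0; 0/2/1; 0/2/2; 1/2/0; 1/2/1; 1/2/2
PSO (12): 0/0/0; 0/0/1; 0/0/2; 0/2/0; 0/2/1; 0/2/2; 1/0/0; 1/0/1; 1/0/2; 1/2/0; 1/2/1; 1/2/2
target 1/0/0 ∈ {PSO}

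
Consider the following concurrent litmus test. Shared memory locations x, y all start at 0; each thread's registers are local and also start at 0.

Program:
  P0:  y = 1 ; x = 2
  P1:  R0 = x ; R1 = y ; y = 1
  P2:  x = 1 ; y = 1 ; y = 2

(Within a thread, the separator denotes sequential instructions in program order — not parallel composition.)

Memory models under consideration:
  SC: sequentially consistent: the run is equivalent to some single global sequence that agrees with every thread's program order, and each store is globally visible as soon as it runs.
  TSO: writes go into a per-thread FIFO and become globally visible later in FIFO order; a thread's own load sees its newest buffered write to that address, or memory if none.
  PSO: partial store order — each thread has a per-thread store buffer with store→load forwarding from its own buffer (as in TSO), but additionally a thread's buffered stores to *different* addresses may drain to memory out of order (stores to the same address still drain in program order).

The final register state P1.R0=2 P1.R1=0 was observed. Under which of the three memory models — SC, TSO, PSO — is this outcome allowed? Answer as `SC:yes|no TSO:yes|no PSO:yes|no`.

outcome vector order: (P1.R0,P1.R1)
SC (8): (0,0); (0,1); (0,2); (1,0); (1,1); (1,2); (2,1); (2,2)
TSO (8): (0,0); (0,1); (0,2); (1,0); (1,1); (1,2); (2,1); (2,2)
PSO (9): (0,0); (0,1); (0,2); (1,0); (1,1); (1,2); (2,0); (2,1); (2,2)
target (2,0) ∈ {PSO}

SC:no TSO:no PSO:yes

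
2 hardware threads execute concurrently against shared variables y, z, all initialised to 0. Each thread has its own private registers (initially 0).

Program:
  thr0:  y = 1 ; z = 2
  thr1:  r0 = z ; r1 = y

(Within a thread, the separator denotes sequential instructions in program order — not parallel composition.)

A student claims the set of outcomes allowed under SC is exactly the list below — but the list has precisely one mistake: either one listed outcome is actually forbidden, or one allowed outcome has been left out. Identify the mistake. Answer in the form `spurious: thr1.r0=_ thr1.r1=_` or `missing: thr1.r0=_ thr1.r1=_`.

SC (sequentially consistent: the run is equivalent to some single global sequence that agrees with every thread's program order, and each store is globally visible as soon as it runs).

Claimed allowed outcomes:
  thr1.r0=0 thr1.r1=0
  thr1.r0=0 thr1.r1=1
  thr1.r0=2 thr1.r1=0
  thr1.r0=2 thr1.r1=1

spurious: thr1.r0=2 thr1.r1=0

outcome vector order: (thr1.r0,thr1.r1)
[SC] allowed = {(0,0); (0,1); (2,1)}
claimed∖SC = {(2,0)}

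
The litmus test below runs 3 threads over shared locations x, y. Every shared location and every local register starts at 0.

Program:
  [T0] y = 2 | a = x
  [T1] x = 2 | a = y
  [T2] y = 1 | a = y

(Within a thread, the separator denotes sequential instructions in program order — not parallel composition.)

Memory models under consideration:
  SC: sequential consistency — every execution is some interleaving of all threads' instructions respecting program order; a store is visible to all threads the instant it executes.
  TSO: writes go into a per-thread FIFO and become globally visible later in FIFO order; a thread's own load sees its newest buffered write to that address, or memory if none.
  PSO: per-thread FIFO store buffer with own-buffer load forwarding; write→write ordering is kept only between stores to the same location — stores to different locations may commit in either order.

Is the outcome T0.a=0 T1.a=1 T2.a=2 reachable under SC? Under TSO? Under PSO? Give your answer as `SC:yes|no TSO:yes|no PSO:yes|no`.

outcome vector order: (T0.a,T1.a,T2.a)
[SC] allowed = {011; 021; 022; 201; 202; 211; 212; 221; 222}
[TSO] allowed = {001; 002; 011; 012; 021; 022; 201; 202; 211; 212; 221; 222}
[PSO] allowed = {001; 002; 011; 012; 021; 022; 201; 202; 211; 212; 221; 222}
target 012 ∈ {TSO,PSO}

SC:no TSO:yes PSO:yes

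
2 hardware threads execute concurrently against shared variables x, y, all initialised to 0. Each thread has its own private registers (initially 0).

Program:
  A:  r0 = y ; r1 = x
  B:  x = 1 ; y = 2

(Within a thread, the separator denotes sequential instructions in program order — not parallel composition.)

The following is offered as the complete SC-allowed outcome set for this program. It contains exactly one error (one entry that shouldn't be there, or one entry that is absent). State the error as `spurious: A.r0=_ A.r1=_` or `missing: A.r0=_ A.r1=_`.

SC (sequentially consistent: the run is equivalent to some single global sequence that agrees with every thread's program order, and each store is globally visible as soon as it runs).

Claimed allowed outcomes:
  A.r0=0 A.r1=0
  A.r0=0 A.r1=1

outcome vector order: (A.r0,A.r1)
under SC → <0 0>; <0 1>; <2 1>
SC∖claimed = {<2 1>}

missing: A.r0=2 A.r1=1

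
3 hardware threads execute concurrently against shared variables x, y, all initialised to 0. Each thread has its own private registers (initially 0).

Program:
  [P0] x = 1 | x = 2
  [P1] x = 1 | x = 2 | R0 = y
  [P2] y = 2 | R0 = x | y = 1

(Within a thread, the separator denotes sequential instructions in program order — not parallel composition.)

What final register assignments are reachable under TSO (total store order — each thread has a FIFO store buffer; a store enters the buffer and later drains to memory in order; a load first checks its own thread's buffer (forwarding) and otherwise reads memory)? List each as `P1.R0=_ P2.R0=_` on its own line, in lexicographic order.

outcome vector order: (P1.R0,P2.R0)
|TSO outcomes| = 9

P1.R0=0 P2.R0=0
P1.R0=0 P2.R0=1
P1.R0=0 P2.R0=2
P1.R0=1 P2.R0=0
P1.R0=1 P2.R0=1
P1.R0=1 P2.R0=2
P1.R0=2 P2.R0=0
P1.R0=2 P2.R0=1
P1.R0=2 P2.R0=2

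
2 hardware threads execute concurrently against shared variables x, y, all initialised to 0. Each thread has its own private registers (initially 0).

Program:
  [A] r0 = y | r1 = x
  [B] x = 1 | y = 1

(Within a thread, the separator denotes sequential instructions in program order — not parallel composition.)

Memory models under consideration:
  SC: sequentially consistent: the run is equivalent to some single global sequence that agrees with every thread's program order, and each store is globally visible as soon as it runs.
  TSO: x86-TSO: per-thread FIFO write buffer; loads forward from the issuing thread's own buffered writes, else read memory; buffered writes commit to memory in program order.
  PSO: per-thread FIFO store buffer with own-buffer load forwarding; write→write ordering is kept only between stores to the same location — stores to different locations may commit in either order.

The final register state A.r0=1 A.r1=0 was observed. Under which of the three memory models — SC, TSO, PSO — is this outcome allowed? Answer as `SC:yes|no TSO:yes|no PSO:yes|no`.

outcome vector order: (A.r0,A.r1)
SC (3): <0 0>; <0 1>; <1 1>
TSO (3): <0 0>; <0 1>; <1 1>
PSO (4): <0 0>; <0 1>; <1 0>; <1 1>
target <1 0> ∈ {PSO}

SC:no TSO:no PSO:yes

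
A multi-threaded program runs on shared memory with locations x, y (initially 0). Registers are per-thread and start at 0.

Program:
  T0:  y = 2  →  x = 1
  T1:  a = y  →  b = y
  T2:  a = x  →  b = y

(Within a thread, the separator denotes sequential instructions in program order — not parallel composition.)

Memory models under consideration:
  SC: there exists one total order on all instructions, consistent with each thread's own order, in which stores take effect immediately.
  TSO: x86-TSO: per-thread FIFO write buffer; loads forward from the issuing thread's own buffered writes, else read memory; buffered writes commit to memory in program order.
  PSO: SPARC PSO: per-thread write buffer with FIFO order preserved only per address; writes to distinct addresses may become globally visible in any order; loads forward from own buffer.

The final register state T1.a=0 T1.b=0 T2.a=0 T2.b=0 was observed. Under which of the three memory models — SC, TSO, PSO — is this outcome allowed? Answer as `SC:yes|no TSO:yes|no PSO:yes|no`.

SC:yes TSO:yes PSO:yes

outcome vector order: (T1.a,T1.b,T2.a,T2.b)
under SC → 0/0/0/0, 0/0/0/2, 0/0/1/2, 0/2/0/0, 0/2/0/2, 0/2/1/2, 2/2/0/0, 2/2/0/2, 2/2/1/2
under TSO → 0/0/0/0, 0/0/0/2, 0/0/1/2, 0/2/0/0, 0/2/0/2, 0/2/1/2, 2/2/0/0, 2/2/0/2, 2/2/1/2
under PSO → 0/0/0/0, 0/0/0/2, 0/0/1/0, 0/0/1/2, 0/2/0/0, 0/2/0/2, 0/2/1/0, 0/2/1/2, 2/2/0/0, 2/2/0/2, 2/2/1/0, 2/2/1/2
target 0/0/0/0 ∈ {SC,TSO,PSO}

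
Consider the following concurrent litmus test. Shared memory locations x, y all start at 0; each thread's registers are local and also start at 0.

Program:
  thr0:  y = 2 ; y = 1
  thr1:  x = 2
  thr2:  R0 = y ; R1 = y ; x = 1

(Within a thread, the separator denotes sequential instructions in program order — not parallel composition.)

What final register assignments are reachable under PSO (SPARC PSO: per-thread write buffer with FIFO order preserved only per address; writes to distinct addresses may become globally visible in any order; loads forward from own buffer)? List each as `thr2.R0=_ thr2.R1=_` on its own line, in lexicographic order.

thr2.R0=0 thr2.R1=0
thr2.R0=0 thr2.R1=1
thr2.R0=0 thr2.R1=2
thr2.R0=1 thr2.R1=1
thr2.R0=2 thr2.R1=1
thr2.R0=2 thr2.R1=2

outcome vector order: (thr2.R0,thr2.R1)
|PSO outcomes| = 6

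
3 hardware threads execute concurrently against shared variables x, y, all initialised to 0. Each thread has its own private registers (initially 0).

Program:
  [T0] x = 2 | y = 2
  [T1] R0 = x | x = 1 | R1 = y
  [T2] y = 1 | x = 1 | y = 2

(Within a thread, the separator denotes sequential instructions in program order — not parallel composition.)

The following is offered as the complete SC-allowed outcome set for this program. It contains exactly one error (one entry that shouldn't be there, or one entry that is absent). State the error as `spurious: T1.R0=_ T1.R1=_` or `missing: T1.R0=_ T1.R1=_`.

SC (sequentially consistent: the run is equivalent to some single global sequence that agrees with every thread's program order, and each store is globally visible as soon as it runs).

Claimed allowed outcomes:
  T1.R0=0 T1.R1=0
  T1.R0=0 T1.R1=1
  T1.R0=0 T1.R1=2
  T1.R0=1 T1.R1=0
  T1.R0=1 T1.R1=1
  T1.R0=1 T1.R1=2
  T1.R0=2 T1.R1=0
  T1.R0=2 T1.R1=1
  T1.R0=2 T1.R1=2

outcome vector order: (T1.R0,T1.R1)
SC (8): 00, 01, 02, 11, 12, 20, 21, 22
claimed∖SC = {10}

spurious: T1.R0=1 T1.R1=0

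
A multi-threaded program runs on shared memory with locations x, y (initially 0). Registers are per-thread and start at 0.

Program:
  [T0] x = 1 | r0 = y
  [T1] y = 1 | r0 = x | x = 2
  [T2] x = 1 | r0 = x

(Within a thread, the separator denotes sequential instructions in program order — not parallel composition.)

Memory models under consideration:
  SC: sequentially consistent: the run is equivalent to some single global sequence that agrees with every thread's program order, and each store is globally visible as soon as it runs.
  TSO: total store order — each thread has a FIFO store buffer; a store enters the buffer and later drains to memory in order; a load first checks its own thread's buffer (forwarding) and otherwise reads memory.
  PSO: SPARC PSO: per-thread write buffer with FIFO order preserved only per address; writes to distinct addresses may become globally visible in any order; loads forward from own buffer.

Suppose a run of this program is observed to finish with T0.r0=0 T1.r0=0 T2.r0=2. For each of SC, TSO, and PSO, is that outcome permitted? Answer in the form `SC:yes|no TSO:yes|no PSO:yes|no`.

SC:no TSO:yes PSO:yes

outcome vector order: (T0.r0,T1.r0,T2.r0)
[SC] allowed = {011 012 101 102 111 112}
[TSO] allowed = {001 002 011 012 101 102 111 112}
[PSO] allowed = {001 002 011 012 101 102 111 112}
target 002 ∈ {TSO,PSO}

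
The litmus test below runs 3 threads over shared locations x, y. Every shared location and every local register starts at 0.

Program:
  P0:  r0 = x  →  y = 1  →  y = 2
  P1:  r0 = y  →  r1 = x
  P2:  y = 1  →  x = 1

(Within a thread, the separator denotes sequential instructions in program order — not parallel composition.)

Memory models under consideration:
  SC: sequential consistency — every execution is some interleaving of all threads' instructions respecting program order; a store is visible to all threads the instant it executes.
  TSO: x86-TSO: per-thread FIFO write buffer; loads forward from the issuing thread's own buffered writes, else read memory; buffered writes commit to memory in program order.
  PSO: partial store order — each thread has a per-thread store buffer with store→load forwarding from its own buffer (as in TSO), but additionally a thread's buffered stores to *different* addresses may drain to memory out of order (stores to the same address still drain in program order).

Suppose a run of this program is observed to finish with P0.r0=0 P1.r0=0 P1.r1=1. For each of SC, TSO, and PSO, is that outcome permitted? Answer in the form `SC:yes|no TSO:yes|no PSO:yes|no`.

SC:yes TSO:yes PSO:yes

outcome vector order: (P0.r0,P1.r0,P1.r1)
[SC] allowed = {000; 001; 010; 011; 020; 021; 100; 101; 110; 111; 121}
[TSO] allowed = {000; 001; 010; 011; 020; 021; 100; 101; 110; 111; 121}
[PSO] allowed = {000; 001; 010; 011; 020; 021; 100; 101; 110; 111; 121}
target 001 ∈ {SC,TSO,PSO}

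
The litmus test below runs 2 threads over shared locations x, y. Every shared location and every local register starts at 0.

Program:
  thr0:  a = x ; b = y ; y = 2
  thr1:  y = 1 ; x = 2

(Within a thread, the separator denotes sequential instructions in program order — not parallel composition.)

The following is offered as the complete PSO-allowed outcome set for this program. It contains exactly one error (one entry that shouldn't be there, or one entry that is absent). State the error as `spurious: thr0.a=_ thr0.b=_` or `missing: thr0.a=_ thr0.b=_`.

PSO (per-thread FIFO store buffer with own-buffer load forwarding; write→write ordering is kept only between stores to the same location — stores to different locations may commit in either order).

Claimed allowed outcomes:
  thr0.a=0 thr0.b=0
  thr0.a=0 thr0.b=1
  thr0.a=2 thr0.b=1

outcome vector order: (thr0.a,thr0.b)
[PSO] allowed = {(0,0); (0,1); (2,0); (2,1)}
PSO∖claimed = {(2,0)}

missing: thr0.a=2 thr0.b=0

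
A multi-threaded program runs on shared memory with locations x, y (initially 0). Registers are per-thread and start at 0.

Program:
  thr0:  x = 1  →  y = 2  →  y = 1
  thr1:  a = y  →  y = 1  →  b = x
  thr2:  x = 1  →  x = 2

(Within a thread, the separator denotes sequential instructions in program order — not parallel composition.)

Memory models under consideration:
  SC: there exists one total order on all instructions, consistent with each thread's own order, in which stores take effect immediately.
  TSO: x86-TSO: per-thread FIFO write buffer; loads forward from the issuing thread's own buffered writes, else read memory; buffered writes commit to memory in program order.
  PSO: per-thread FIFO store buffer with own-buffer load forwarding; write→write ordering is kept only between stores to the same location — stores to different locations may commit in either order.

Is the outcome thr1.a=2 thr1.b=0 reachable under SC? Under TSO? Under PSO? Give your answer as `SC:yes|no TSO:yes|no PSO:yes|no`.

outcome vector order: (thr1.a,thr1.b)
under SC → 00, 01, 02, 11, 12, 21, 22
under TSO → 00, 01, 02, 11, 12, 21, 22
under PSO → 00, 01, 02, 10, 11, 12, 20, 21, 22
target 20 ∈ {PSO}

SC:no TSO:no PSO:yes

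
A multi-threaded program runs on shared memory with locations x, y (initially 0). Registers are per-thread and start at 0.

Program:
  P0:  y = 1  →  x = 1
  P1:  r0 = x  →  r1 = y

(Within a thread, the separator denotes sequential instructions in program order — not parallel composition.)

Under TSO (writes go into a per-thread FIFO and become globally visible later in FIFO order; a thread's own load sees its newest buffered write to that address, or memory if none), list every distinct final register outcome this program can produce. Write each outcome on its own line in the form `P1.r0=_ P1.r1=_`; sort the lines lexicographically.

outcome vector order: (P1.r0,P1.r1)
|TSO outcomes| = 3

P1.r0=0 P1.r1=0
P1.r0=0 P1.r1=1
P1.r0=1 P1.r1=1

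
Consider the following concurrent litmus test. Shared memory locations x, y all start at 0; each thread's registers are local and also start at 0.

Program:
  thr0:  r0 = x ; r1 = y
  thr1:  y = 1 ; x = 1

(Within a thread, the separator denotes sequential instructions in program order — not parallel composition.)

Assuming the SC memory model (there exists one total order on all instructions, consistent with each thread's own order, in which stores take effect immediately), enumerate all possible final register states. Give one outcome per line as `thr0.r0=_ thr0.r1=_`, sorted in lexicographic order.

thr0.r0=0 thr0.r1=0
thr0.r0=0 thr0.r1=1
thr0.r0=1 thr0.r1=1

outcome vector order: (thr0.r0,thr0.r1)
|SC outcomes| = 3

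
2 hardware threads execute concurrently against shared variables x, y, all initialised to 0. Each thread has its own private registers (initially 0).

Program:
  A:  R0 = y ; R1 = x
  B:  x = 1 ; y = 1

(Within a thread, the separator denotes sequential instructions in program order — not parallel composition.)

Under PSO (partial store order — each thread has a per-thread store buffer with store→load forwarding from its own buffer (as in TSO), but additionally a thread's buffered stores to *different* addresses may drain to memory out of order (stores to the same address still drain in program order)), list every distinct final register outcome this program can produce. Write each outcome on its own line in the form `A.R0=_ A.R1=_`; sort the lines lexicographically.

outcome vector order: (A.R0,A.R1)
|PSO outcomes| = 4

A.R0=0 A.R1=0
A.R0=0 A.R1=1
A.R0=1 A.R1=0
A.R0=1 A.R1=1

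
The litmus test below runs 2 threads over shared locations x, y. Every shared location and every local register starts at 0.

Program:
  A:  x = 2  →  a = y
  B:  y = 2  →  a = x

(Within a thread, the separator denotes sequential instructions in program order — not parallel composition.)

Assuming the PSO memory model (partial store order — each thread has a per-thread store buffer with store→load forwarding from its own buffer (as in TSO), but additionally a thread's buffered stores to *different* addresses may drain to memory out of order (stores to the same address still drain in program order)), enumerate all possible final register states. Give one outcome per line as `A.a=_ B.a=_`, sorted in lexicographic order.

A.a=0 B.a=0
A.a=0 B.a=2
A.a=2 B.a=0
A.a=2 B.a=2

outcome vector order: (A.a,B.a)
|PSO outcomes| = 4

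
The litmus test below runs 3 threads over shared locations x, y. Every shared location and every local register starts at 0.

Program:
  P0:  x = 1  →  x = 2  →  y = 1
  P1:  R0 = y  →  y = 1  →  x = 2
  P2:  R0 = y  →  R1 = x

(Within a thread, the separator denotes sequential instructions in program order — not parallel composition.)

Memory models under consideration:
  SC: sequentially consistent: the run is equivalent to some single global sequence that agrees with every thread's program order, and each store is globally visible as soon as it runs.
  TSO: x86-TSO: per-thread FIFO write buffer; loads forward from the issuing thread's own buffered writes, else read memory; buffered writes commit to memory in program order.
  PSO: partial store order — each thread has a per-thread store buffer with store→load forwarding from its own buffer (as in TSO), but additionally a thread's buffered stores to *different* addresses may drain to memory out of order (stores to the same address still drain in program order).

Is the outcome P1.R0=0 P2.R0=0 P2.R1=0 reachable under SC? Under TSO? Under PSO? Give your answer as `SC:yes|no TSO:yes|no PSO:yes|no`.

SC:yes TSO:yes PSO:yes

outcome vector order: (P1.R0,P2.R0,P2.R1)
under SC → <0 0 0>; <0 0 1>; <0 0 2>; <0 1 0>; <0 1 1>; <0 1 2>; <1 0 0>; <1 0 1>; <1 0 2>; <1 1 2>
under TSO → <0 0 0>; <0 0 1>; <0 0 2>; <0 1 0>; <0 1 1>; <0 1 2>; <1 0 0>; <1 0 1>; <1 0 2>; <1 1 2>
under PSO → <0 0 0>; <0 0 1>; <0 0 2>; <0 1 0>; <0 1 1>; <0 1 2>; <1 0 0>; <1 0 1>; <1 0 2>; <1 1 0>; <1 1 1>; <1 1 2>
target <0 0 0> ∈ {SC,TSO,PSO}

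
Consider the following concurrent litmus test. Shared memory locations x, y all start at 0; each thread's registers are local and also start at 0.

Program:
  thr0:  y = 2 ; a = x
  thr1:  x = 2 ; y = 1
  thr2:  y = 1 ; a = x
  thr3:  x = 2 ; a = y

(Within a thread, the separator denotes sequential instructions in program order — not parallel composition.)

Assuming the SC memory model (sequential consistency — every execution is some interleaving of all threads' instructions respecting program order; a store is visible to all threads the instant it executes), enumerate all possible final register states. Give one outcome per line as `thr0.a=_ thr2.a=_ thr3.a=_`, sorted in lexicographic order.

thr0.a=0 thr2.a=0 thr3.a=1
thr0.a=0 thr2.a=0 thr3.a=2
thr0.a=0 thr2.a=2 thr3.a=1
thr0.a=0 thr2.a=2 thr3.a=2
thr0.a=2 thr2.a=0 thr3.a=1
thr0.a=2 thr2.a=0 thr3.a=2
thr0.a=2 thr2.a=2 thr3.a=0
thr0.a=2 thr2.a=2 thr3.a=1
thr0.a=2 thr2.a=2 thr3.a=2

outcome vector order: (thr0.a,thr2.a,thr3.a)
|SC outcomes| = 9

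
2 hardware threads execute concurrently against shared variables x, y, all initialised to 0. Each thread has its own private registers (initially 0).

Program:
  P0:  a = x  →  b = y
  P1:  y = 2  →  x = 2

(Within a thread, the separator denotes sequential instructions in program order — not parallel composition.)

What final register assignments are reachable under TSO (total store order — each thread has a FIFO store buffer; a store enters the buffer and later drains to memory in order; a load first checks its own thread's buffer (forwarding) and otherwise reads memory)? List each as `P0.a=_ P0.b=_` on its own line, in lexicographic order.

outcome vector order: (P0.a,P0.b)
|TSO outcomes| = 3

P0.a=0 P0.b=0
P0.a=0 P0.b=2
P0.a=2 P0.b=2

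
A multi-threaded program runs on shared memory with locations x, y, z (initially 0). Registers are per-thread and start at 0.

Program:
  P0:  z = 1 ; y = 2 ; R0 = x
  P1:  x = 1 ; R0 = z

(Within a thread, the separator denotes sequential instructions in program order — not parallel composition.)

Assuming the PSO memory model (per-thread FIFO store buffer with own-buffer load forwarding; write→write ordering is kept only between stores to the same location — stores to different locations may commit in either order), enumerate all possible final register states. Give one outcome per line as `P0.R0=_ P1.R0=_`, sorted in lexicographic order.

outcome vector order: (P0.R0,P1.R0)
|PSO outcomes| = 4

P0.R0=0 P1.R0=0
P0.R0=0 P1.R0=1
P0.R0=1 P1.R0=0
P0.R0=1 P1.R0=1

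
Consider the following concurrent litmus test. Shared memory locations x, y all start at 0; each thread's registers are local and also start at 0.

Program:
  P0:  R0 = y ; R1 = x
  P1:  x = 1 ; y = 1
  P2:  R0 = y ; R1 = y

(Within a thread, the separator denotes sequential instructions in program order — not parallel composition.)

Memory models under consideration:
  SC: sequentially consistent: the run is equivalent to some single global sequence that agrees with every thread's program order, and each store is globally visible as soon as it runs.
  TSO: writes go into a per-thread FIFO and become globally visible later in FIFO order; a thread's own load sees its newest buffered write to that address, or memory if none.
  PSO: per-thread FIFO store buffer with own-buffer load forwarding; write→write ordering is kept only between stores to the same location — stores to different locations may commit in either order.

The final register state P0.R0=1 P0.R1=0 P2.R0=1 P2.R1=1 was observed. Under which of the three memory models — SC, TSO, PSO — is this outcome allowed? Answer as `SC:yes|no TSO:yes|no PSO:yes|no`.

SC:no TSO:no PSO:yes

outcome vector order: (P0.R0,P0.R1,P2.R0,P2.R1)
under SC → 0/0/0/0; 0/0/0/1; 0/0/1/1; 0/1/0/0; 0/1/0/1; 0/1/1/1; 1/1/0/0; 1/1/0/1; 1/1/1/1
under TSO → 0/0/0/0; 0/0/0/1; 0/0/1/1; 0/1/0/0; 0/1/0/1; 0/1/1/1; 1/1/0/0; 1/1/0/1; 1/1/1/1
under PSO → 0/0/0/0; 0/0/0/1; 0/0/1/1; 0/1/0/0; 0/1/0/1; 0/1/1/1; 1/0/0/0; 1/0/0/1; 1/0/1/1; 1/1/0/0; 1/1/0/1; 1/1/1/1
target 1/0/1/1 ∈ {PSO}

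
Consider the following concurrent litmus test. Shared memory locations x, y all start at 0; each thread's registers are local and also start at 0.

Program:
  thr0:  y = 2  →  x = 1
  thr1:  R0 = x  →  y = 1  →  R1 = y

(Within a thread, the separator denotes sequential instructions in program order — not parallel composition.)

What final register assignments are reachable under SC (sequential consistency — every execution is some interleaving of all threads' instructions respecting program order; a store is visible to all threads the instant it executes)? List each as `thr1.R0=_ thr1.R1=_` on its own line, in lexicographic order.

outcome vector order: (thr1.R0,thr1.R1)
|SC outcomes| = 3

thr1.R0=0 thr1.R1=1
thr1.R0=0 thr1.R1=2
thr1.R0=1 thr1.R1=1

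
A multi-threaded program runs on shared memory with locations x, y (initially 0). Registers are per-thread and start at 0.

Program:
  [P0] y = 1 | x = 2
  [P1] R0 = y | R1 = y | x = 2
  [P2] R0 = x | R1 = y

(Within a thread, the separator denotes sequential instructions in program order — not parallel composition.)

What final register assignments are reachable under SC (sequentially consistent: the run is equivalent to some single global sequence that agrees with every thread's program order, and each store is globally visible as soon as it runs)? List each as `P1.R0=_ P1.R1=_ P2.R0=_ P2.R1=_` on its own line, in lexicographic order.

outcome vector order: (P1.R0,P1.R1,P2.R0,P2.R1)
|SC outcomes| = 10

P1.R0=0 P1.R1=0 P2.R0=0 P2.R1=0
P1.R0=0 P1.R1=0 P2.R0=0 P2.R1=1
P1.R0=0 P1.R1=0 P2.R0=2 P2.R1=0
P1.R0=0 P1.R1=0 P2.R0=2 P2.R1=1
P1.R0=0 P1.R1=1 P2.R0=0 P2.R1=0
P1.R0=0 P1.R1=1 P2.R0=0 P2.R1=1
P1.R0=0 P1.R1=1 P2.R0=2 P2.R1=1
P1.R0=1 P1.R1=1 P2.R0=0 P2.R1=0
P1.R0=1 P1.R1=1 P2.R0=0 P2.R1=1
P1.R0=1 P1.R1=1 P2.R0=2 P2.R1=1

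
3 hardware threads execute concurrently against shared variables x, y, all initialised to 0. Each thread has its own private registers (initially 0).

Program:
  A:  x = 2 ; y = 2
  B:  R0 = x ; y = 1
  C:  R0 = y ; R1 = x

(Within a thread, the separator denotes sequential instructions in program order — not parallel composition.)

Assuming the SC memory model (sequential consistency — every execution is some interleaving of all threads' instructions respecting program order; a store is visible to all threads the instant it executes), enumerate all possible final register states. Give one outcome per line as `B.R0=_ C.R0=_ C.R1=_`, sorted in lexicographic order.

outcome vector order: (B.R0,C.R0,C.R1)
|SC outcomes| = 9

B.R0=0 C.R0=0 C.R1=0
B.R0=0 C.R0=0 C.R1=2
B.R0=0 C.R0=1 C.R1=0
B.R0=0 C.R0=1 C.R1=2
B.R0=0 C.R0=2 C.R1=2
B.R0=2 C.R0=0 C.R1=0
B.R0=2 C.R0=0 C.R1=2
B.R0=2 C.R0=1 C.R1=2
B.R0=2 C.R0=2 C.R1=2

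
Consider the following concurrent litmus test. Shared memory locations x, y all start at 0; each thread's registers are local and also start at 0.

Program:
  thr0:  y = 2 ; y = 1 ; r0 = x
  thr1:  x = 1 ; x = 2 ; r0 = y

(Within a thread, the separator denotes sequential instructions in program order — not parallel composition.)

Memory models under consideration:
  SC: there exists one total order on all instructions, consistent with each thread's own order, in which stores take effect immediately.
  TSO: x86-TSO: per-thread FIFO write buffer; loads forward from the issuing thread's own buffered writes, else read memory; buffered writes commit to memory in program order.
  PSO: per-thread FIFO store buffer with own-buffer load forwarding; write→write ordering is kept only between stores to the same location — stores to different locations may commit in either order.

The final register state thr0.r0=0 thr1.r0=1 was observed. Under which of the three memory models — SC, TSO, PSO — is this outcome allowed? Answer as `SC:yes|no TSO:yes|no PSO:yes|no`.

SC:yes TSO:yes PSO:yes

outcome vector order: (thr0.r0,thr1.r0)
under SC → 01, 11, 20, 21, 22
under TSO → 00, 01, 02, 10, 11, 12, 20, 21, 22
under PSO → 00, 01, 02, 10, 11, 12, 20, 21, 22
target 01 ∈ {SC,TSO,PSO}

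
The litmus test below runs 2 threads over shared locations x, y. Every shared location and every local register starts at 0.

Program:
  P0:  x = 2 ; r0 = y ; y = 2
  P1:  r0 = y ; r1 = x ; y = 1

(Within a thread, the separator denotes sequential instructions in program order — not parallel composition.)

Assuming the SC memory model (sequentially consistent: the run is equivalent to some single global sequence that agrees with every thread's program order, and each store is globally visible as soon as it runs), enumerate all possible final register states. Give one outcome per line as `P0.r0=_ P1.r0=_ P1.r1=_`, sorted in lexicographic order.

P0.r0=0 P1.r0=0 P1.r1=0
P0.r0=0 P1.r0=0 P1.r1=2
P0.r0=0 P1.r0=2 P1.r1=2
P0.r0=1 P1.r0=0 P1.r1=0
P0.r0=1 P1.r0=0 P1.r1=2

outcome vector order: (P0.r0,P1.r0,P1.r1)
|SC outcomes| = 5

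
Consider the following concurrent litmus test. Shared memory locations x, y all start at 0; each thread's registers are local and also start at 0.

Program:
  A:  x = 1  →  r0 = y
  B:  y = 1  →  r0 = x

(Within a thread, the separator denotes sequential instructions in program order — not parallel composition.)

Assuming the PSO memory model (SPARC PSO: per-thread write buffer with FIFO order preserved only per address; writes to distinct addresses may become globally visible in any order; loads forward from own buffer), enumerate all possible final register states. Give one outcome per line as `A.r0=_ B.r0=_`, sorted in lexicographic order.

outcome vector order: (A.r0,B.r0)
|PSO outcomes| = 4

A.r0=0 B.r0=0
A.r0=0 B.r0=1
A.r0=1 B.r0=0
A.r0=1 B.r0=1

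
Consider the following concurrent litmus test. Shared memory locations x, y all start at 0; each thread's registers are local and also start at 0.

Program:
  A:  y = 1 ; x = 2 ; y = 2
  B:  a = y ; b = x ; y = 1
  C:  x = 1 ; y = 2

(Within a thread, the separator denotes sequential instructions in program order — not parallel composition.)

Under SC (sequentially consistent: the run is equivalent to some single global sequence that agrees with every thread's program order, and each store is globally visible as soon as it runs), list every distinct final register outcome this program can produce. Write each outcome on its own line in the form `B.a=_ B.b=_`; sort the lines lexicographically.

B.a=0 B.b=0
B.a=0 B.b=1
B.a=0 B.b=2
B.a=1 B.b=0
B.a=1 B.b=1
B.a=1 B.b=2
B.a=2 B.b=1
B.a=2 B.b=2

outcome vector order: (B.a,B.b)
|SC outcomes| = 8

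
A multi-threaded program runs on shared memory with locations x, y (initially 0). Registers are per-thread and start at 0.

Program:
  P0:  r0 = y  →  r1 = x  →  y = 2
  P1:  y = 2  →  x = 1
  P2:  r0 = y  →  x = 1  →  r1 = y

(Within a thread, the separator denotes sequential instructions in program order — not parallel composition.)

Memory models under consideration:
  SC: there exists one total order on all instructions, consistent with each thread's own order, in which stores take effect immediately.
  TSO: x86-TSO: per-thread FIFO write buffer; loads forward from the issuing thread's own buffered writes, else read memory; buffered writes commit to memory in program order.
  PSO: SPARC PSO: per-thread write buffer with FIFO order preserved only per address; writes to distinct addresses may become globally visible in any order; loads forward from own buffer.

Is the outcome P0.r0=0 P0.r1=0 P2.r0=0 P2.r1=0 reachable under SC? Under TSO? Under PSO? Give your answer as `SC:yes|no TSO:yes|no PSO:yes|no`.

outcome vector order: (P0.r0,P0.r1,P2.r0,P2.r1)
SC: 11 outcomes — {0000 0002 0022 0100 0102 0122 2002 2022 2100 2102 2122}
TSO: 12 outcomes — {0000 0002 0022 0100 0102 0122 2000 2002 2022 2100 2102 2122}
PSO: 12 outcomes — {0000 0002 0022 0100 0102 0122 2000 2002 2022 2100 2102 2122}
target 0000 ∈ {SC,TSO,PSO}

SC:yes TSO:yes PSO:yes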